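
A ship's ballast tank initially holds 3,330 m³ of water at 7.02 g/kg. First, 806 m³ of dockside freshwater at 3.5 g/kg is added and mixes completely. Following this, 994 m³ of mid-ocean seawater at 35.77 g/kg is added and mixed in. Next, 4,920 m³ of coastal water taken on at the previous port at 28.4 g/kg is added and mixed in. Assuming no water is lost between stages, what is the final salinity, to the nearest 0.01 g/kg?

Weighted by volume,
Initial salt = 3,330×7.02 = 23,376.6
After stage 1: salt = 23,376.6 + 806×3.5 = 26,197.6; volume = 4,136 m³; S = 6.334 g/kg
After stage 2: salt = 26,197.6 + 994×35.77 = 61,752.98; volume = 5,130 m³; S = 12.038 g/kg
After stage 3: salt = 61,752.98 + 4,920×28.4 = 201,480.98; volume = 10,050 m³
S = 201,480.98 / 10,050 = 20.0479 g/kg

20.05 g/kg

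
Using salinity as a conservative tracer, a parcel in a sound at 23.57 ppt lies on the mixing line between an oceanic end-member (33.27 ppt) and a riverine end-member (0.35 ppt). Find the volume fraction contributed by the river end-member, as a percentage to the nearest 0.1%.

29.5%

Let f be the freshwater fraction. Salt balance per unit volume:
f×0.35 + (1−f)×33.27 = 23.57
f = (33.27 − 23.57) / (33.27 − 0.35) = 9.7/32.92 = 0.2947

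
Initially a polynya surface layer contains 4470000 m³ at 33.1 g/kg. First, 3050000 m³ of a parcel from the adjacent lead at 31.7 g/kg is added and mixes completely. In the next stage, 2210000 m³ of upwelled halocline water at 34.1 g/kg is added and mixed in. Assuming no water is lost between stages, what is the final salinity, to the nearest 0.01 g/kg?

Mass of salt is conserved:
Initial salt = 4,470,000×33.1 = 147,957,000
After stage 1: salt = 147,957,000 + 3,050,000×31.7 = 244,642,000; volume = 7,520,000 m³; S = 32.532 g/kg
After stage 2: salt = 244,642,000 + 2,210,000×34.1 = 320,003,000; volume = 9,730,000 m³
S = 320,003,000 / 9,730,000 = 32.8883 g/kg

32.89 g/kg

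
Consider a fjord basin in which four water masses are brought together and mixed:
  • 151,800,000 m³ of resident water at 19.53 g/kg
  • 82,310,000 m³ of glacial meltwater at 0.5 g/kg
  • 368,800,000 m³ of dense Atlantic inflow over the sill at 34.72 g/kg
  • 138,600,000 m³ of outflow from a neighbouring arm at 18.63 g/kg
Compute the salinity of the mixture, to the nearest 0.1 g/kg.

By conservation of dissolved salt,
salt = 151,800,000×19.53 + 82,310,000×0.5 + 368,800,000×34.72 + 138,600,000×18.63 = 2,964,654,000 + 41,155,000 + 12,804,736,000 + 2,582,118,000 = 18,392,663,000
volume = 151,800,000 + 82,310,000 + 368,800,000 + 138,600,000 = 741,510,000 m³
S = 18,392,663,000 / 741,510,000 = 24.804 g/kg

24.8 g/kg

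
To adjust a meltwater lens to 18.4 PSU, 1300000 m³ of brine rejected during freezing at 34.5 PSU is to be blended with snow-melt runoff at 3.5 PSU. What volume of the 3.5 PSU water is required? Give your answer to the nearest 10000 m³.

Salt balance: 1,300,000×34.5 + V×3.5 = (1,300,000+V)×18.4
44,850,000 + 3.5V = 23,920,000 + 18.4V
20,930,000 = 14.9V
V = 1,404,697.99 m³

1400000 m³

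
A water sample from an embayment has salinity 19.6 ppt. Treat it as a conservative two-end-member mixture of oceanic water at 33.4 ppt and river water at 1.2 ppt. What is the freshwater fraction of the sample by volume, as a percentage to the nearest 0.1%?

42.9%

Let f be the freshwater fraction. Salt balance per unit volume:
f×1.2 + (1−f)×33.4 = 19.6
f = (33.4 − 19.6) / (33.4 − 1.2) = 13.8/32.2 = 0.4286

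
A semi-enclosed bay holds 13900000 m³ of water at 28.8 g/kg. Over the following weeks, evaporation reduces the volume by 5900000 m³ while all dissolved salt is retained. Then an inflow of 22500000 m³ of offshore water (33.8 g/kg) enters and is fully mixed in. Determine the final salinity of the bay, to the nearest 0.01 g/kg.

After evaporation: salt = 13,900,000×28.8 = 400,320,000; volume = 13,900,000 − 5,900,000 = 8,000,000 m³
After mixing: salt = 400,320,000 + 22,500,000×33.8 = 1,160,820,000; volume = 8,000,000 + 22,500,000 = 30,500,000 m³
S = 1,160,820,000 / 30,500,000 = 38.0597 g/kg

38.06 g/kg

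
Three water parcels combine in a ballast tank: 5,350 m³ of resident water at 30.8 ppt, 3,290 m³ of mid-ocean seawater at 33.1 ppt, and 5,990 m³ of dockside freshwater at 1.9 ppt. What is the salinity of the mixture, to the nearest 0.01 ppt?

19.48 ppt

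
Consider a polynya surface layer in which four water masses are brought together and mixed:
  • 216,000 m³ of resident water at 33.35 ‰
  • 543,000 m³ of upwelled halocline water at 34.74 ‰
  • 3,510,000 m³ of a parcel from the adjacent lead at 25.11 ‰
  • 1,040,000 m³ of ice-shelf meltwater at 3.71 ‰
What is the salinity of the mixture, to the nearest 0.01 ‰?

22.24 ‰

Total salt / total volume:
salt = 216,000×33.35 + 543,000×34.74 + 3,510,000×25.11 + 1,040,000×3.71 = 7,203,600 + 18,863,820 + 88,136,100 + 3,858,400 = 118,061,920
volume = 216,000 + 543,000 + 3,510,000 + 1,040,000 = 5,309,000 m³
S = 118,061,920 / 5,309,000 = 22.2381 ‰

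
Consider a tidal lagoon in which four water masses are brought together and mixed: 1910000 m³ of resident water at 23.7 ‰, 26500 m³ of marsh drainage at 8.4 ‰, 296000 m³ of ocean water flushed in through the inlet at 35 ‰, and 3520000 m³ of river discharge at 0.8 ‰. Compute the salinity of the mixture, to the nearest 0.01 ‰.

10.20 ‰

Mass of salt is conserved:
salt = 1,910,000×23.7 + 26,500×8.4 + 296,000×35 + 3,520,000×0.8 = 45,267,000 + 222,600 + 10,360,000 + 2,816,000 = 58,665,600
volume = 1,910,000 + 26,500 + 296,000 + 3,520,000 = 5,752,500 m³
S = 58,665,600 / 5,752,500 = 10.1983 ‰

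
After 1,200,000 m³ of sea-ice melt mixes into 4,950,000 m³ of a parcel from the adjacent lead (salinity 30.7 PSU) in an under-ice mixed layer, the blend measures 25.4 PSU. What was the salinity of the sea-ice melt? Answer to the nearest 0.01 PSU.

3.54 PSU

Salt balance: 4,950,000×30.7 + 1,200,000×S = 6,150,000×25.4
151,965,000 + 1,200,000·S = 156,210,000
S = (156,210,000 − 151,965,000) / 1,200,000 = 3.5375 PSU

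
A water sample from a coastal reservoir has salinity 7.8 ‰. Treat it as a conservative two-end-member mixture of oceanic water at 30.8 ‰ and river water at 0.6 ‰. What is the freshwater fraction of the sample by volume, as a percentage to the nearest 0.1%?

76.2%

Let f be the freshwater fraction. Salt balance per unit volume:
f×0.6 + (1−f)×30.8 = 7.8
f = (30.8 − 7.8) / (30.8 − 0.6) = 23/30.2 = 0.7616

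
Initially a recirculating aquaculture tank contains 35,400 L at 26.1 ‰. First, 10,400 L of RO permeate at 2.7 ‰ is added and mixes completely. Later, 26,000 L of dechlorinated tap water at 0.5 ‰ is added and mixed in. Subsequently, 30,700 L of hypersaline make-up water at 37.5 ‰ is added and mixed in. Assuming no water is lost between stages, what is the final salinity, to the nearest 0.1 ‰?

20.6 ‰

Total salt / total volume:
Initial salt = 35,400×26.1 = 923,940
After stage 1: salt = 923,940 + 10,400×2.7 = 952,020; volume = 45,800 L; S = 20.786 ‰
After stage 2: salt = 952,020 + 26,000×0.5 = 965,020; volume = 71,800 L; S = 13.44 ‰
After stage 3: salt = 965,020 + 30,700×37.5 = 2,116,270; volume = 102,500 L
S = 2,116,270 / 102,500 = 20.6465 ‰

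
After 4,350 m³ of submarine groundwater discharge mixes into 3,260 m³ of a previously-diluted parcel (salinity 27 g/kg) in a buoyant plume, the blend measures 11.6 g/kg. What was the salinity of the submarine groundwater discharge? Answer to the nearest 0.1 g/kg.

Salt balance: 3,260×27 + 4,350×S = 7,610×11.6
88,020 + 4,350·S = 88,276
S = (88,276 − 88,020) / 4,350 = 0.0589 g/kg

0.1 g/kg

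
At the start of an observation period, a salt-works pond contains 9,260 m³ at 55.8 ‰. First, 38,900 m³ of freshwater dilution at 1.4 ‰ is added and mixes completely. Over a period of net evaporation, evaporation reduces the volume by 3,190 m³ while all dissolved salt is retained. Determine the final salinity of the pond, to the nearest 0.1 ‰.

After mixing: salt = 9,260×55.8 + 38,900×1.4 = 571,168; volume = 48,160 m³
After evaporation: salt unchanged = 571,168; volume = 48,160 − 3,190 = 44,970 m³
S = 571,168 / 44,970 = 12.7011 ‰

12.7 ‰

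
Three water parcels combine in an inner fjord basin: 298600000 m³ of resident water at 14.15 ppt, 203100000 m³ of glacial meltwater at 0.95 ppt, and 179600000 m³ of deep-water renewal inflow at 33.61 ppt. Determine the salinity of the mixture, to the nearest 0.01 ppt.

15.34 ppt

Total salt / total volume:
salt = 298,600,000×14.15 + 203,100,000×0.95 + 179,600,000×33.61 = 4,225,190,000 + 192,945,000 + 6,036,356,000 = 10,454,491,000
volume = 298,600,000 + 203,100,000 + 179,600,000 = 681,300,000 m³
S = 10,454,491,000 / 681,300,000 = 15.3449 ppt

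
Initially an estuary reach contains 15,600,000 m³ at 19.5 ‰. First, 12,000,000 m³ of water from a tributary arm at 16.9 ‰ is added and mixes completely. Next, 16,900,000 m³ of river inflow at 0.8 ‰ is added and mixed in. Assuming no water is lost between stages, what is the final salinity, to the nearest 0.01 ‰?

11.70 ‰

Conserving salt mass:
Initial salt = 15,600,000×19.5 = 304,200,000
After stage 1: salt = 304,200,000 + 12,000,000×16.9 = 507,000,000; volume = 27,600,000 m³; S = 18.37 ‰
After stage 2: salt = 507,000,000 + 16,900,000×0.8 = 520,520,000; volume = 44,500,000 m³
S = 520,520,000 / 44,500,000 = 11.6971 ‰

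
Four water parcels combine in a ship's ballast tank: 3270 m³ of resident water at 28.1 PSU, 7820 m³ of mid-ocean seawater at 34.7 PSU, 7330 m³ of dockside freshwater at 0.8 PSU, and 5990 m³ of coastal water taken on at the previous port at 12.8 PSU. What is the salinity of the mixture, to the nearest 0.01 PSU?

18.26 PSU

Weighted by volume,
salt = 3,270×28.1 + 7,820×34.7 + 7,330×0.8 + 5,990×12.8 = 91,887 + 271,354 + 5,864 + 76,672 = 445,777
volume = 3,270 + 7,820 + 7,330 + 5,990 = 24,410 m³
S = 445,777 / 24,410 = 18.2621 PSU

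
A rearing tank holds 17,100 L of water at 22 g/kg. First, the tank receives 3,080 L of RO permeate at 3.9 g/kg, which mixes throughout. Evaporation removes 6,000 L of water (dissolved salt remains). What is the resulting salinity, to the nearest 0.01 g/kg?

After mixing: salt = 17,100×22 + 3,080×3.9 = 388,212; volume = 20,180 L
After evaporation: salt unchanged = 388,212; volume = 20,180 − 6,000 = 14,180 L
S = 388,212 / 14,180 = 27.3774 g/kg

27.38 g/kg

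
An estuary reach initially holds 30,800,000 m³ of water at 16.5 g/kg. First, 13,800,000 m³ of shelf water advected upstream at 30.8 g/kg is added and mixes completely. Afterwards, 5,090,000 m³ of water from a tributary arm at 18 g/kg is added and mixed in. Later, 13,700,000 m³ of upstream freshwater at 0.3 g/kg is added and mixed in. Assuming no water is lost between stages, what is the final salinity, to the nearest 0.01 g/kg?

Weighted by volume,
Initial salt = 30,800,000×16.5 = 508,200,000
After stage 1: salt = 508,200,000 + 13,800,000×30.8 = 933,240,000; volume = 44,600,000 m³; S = 20.925 g/kg
After stage 2: salt = 933,240,000 + 5,090,000×18 = 1,024,860,000; volume = 49,690,000 m³; S = 20.625 g/kg
After stage 3: salt = 1,024,860,000 + 13,700,000×0.3 = 1,028,970,000; volume = 63,390,000 m³
S = 1,028,970,000 / 63,390,000 = 16.2324 g/kg

16.23 g/kg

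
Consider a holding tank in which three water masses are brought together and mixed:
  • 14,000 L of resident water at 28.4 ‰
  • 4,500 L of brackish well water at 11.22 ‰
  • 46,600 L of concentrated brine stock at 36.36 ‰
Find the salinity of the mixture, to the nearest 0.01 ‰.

Conserving salt mass:
salt = 14,000×28.4 + 4,500×11.22 + 46,600×36.36 = 397,600 + 50,490 + 1,694,376 = 2,142,466
volume = 14,000 + 4,500 + 46,600 = 65,100 L
S = 2,142,466 / 65,100 = 32.9104 ‰

32.91 ‰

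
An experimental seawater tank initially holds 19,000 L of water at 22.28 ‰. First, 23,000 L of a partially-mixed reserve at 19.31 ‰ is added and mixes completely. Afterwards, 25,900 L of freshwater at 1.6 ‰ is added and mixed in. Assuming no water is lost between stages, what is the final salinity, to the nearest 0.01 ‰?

Salt balance:
Initial salt = 19,000×22.28 = 423,320
After stage 1: salt = 423,320 + 23,000×19.31 = 867,450; volume = 42,000 L; S = 20.654 ‰
After stage 2: salt = 867,450 + 25,900×1.6 = 908,890; volume = 67,900 L
S = 908,890 / 67,900 = 13.3857 ‰

13.39 ‰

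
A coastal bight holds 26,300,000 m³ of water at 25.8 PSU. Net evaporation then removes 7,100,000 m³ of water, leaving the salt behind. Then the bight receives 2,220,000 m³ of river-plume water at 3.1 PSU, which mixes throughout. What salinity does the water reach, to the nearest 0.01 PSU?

32.00 PSU

After evaporation: salt = 26,300,000×25.8 = 678,540,000; volume = 26,300,000 − 7,100,000 = 19,200,000 m³
After mixing: salt = 678,540,000 + 2,220,000×3.1 = 685,422,000; volume = 19,200,000 + 2,220,000 = 21,420,000 m³
S = 685,422,000 / 21,420,000 = 31.9992 PSU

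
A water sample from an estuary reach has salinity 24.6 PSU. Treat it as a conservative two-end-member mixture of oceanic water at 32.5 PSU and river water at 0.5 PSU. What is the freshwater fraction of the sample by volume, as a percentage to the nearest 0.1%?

24.7%

Let f be the freshwater fraction. Salt balance per unit volume:
f×0.5 + (1−f)×32.5 = 24.6
f = (32.5 − 24.6) / (32.5 − 0.5) = 7.9/32 = 0.2469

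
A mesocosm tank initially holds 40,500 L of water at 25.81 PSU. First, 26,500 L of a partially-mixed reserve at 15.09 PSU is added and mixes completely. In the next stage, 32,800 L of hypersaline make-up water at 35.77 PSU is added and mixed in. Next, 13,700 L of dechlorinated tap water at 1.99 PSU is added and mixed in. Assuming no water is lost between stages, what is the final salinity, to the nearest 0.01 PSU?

23.31 PSU

Conserving salt mass:
Initial salt = 40,500×25.81 = 1,045,305
After stage 1: salt = 1,045,305 + 26,500×15.09 = 1,445,190; volume = 67,000 L; S = 21.57 PSU
After stage 2: salt = 1,445,190 + 32,800×35.77 = 2,618,446; volume = 99,800 L; S = 26.237 PSU
After stage 3: salt = 2,618,446 + 13,700×1.99 = 2,645,709; volume = 113,500 L
S = 2,645,709 / 113,500 = 23.3102 PSU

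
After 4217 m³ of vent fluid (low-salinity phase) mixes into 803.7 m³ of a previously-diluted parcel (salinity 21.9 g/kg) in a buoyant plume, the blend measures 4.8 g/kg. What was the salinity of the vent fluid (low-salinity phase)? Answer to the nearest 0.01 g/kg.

1.54 g/kg

Salt balance: 803.7×21.9 + 4,217×S = 5,020.7×4.8
17,601.03 + 4,217·S = 24,099.36
S = (24,099.36 − 17,601.03) / 4,217 = 1.541 g/kg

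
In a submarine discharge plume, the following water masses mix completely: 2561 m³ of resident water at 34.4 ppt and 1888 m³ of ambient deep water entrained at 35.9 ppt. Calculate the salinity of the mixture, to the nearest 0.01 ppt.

35.04 ppt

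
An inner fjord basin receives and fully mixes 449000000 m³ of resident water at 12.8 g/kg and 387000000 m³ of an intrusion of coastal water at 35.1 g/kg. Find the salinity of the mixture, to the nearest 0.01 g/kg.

By conservation of dissolved salt,
salt = 449,000,000×12.8 + 387,000,000×35.1 = 5,747,200,000 + 13,583,700,000 = 19,330,900,000
volume = 449,000,000 + 387,000,000 = 836,000,000 m³
S = 19,330,900,000 / 836,000,000 = 23.1231 g/kg

23.12 g/kg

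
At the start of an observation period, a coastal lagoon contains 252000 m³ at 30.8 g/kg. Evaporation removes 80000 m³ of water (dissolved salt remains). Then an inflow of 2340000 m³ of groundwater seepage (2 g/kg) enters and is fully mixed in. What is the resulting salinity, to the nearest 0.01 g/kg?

4.95 g/kg

After evaporation: salt = 252,000×30.8 = 7,761,600; volume = 252,000 − 80,000 = 172,000 m³
After mixing: salt = 7,761,600 + 2,340,000×2 = 12,441,600; volume = 172,000 + 2,340,000 = 2,512,000 m³
S = 12,441,600 / 2,512,000 = 4.9529 g/kg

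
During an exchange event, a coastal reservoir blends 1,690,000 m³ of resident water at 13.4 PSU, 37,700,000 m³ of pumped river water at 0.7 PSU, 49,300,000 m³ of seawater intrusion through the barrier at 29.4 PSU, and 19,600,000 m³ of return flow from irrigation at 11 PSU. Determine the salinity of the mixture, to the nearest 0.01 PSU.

15.83 PSU

Conserving salt mass:
salt = 1,690,000×13.4 + 37,700,000×0.7 + 49,300,000×29.4 + 19,600,000×11 = 22,646,000 + 26,390,000 + 1,449,420,000 + 215,600,000 = 1,714,056,000
volume = 1,690,000 + 37,700,000 + 49,300,000 + 19,600,000 = 108,290,000 m³
S = 1,714,056,000 / 108,290,000 = 15.8284 PSU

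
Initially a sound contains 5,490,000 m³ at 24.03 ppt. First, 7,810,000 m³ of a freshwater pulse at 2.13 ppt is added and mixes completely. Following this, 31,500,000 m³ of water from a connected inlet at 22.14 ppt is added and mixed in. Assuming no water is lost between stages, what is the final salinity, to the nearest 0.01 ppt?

18.88 ppt

Conserving salt mass:
Initial salt = 5,490,000×24.03 = 131,924,700
After stage 1: salt = 131,924,700 + 7,810,000×2.13 = 148,560,000; volume = 13,300,000 m³; S = 11.17 ppt
After stage 2: salt = 148,560,000 + 31,500,000×22.14 = 845,970,000; volume = 44,800,000 m³
S = 845,970,000 / 44,800,000 = 18.8833 ppt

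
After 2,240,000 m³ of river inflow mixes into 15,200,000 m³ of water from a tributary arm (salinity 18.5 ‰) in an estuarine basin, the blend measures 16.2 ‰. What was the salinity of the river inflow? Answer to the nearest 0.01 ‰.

Salt balance: 15,200,000×18.5 + 2,240,000×S = 17,440,000×16.2
281,200,000 + 2,240,000·S = 282,528,000
S = (282,528,000 − 281,200,000) / 2,240,000 = 0.5929 ‰

0.59 ‰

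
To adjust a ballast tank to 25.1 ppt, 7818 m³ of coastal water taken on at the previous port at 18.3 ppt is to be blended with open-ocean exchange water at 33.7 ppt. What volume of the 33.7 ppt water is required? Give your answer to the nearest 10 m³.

Salt balance: 7,818×18.3 + V×33.7 = (7,818+V)×25.1
143,069.4 + 33.7V = 196,231.8 + 25.1V
53,162.4 = 8.6V
V = 6,181.67 m³

6180 m³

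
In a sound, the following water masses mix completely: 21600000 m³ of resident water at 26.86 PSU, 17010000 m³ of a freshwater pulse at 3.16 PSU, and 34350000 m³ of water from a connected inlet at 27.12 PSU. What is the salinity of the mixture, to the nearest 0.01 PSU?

21.46 PSU

Conserving salt mass:
salt = 21,600,000×26.86 + 17,010,000×3.16 + 34,350,000×27.12 = 580,176,000 + 53,751,600 + 931,572,000 = 1,565,499,600
volume = 21,600,000 + 17,010,000 + 34,350,000 = 72,960,000 m³
S = 1,565,499,600 / 72,960,000 = 21.457 PSU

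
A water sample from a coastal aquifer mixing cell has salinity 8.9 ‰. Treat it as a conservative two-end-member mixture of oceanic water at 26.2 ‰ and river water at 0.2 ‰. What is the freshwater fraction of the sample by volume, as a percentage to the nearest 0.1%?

66.5%

Let f be the freshwater fraction. Salt balance per unit volume:
f×0.2 + (1−f)×26.2 = 8.9
f = (26.2 − 8.9) / (26.2 − 0.2) = 17.3/26 = 0.6654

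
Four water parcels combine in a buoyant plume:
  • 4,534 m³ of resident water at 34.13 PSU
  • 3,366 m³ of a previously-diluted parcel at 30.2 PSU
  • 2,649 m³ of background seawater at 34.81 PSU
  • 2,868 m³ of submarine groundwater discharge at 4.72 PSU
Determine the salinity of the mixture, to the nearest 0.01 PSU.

26.99 PSU

Total salt / total volume:
salt = 4,534×34.13 + 3,366×30.2 + 2,649×34.81 + 2,868×4.72 = 154,745.42 + 101,653.2 + 92,211.69 + 13,536.96 = 362,147.27
volume = 4,534 + 3,366 + 2,649 + 2,868 = 13,417 m³
S = 362,147.27 / 13,417 = 26.9917 PSU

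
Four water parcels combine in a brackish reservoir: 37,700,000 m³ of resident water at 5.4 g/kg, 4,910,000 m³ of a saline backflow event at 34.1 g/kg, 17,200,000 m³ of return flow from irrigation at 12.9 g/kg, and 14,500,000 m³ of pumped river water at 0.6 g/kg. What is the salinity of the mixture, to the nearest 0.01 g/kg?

Total salt / total volume:
salt = 37,700,000×5.4 + 4,910,000×34.1 + 17,200,000×12.9 + 14,500,000×0.6 = 203,580,000 + 167,431,000 + 221,880,000 + 8,700,000 = 601,591,000
volume = 37,700,000 + 4,910,000 + 17,200,000 + 14,500,000 = 74,310,000 m³
S = 601,591,000 / 74,310,000 = 8.0957 g/kg

8.10 g/kg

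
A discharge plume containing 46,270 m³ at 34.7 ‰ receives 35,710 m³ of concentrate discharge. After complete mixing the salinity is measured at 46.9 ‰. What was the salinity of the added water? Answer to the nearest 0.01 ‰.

Salt balance: 46,270×34.7 + 35,710×S = 81,980×46.9
1,605,569 + 35,710·S = 3,844,862
S = (3,844,862 − 1,605,569) / 35,710 = 62.7077 ‰

62.71 ‰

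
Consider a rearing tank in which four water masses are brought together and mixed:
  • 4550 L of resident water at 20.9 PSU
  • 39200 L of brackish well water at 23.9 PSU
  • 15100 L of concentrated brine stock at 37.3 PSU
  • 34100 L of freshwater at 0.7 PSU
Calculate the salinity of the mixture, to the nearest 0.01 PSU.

17.42 PSU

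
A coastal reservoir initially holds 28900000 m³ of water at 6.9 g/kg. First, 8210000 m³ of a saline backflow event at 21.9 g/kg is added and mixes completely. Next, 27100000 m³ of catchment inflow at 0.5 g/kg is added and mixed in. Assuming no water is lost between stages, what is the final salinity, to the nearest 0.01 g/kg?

6.12 g/kg

Conserving salt mass:
Initial salt = 28,900,000×6.9 = 199,410,000
After stage 1: salt = 199,410,000 + 8,210,000×21.9 = 379,209,000; volume = 37,110,000 m³; S = 10.219 g/kg
After stage 2: salt = 379,209,000 + 27,100,000×0.5 = 392,759,000; volume = 64,210,000 m³
S = 392,759,000 / 64,210,000 = 6.1168 g/kg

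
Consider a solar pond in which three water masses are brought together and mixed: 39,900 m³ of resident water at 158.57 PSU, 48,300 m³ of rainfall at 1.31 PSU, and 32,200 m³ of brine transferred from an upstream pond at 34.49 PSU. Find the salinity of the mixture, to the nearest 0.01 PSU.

62.30 PSU

Salt balance:
salt = 39,900×158.57 + 48,300×1.31 + 32,200×34.49 = 6,326,943 + 63,273 + 1,110,578 = 7,500,794
volume = 39,900 + 48,300 + 32,200 = 120,400 m³
S = 7,500,794 / 120,400 = 62.299 PSU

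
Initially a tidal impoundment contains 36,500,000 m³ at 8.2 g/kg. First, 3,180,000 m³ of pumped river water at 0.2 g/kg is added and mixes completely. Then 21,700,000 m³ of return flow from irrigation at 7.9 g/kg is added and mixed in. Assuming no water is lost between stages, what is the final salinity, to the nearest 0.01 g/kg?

7.68 g/kg

Total salt / total volume:
Initial salt = 36,500,000×8.2 = 299,300,000
After stage 1: salt = 299,300,000 + 3,180,000×0.2 = 299,936,000; volume = 39,680,000 m³; S = 7.559 g/kg
After stage 2: salt = 299,936,000 + 21,700,000×7.9 = 471,366,000; volume = 61,380,000 m³
S = 471,366,000 / 61,380,000 = 7.6795 g/kg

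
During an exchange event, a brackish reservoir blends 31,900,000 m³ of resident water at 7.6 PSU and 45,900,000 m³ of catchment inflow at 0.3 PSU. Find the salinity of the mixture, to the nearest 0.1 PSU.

Salt balance:
salt = 31,900,000×7.6 + 45,900,000×0.3 = 242,440,000 + 13,770,000 = 256,210,000
volume = 31,900,000 + 45,900,000 = 77,800,000 m³
S = 256,210,000 / 77,800,000 = 3.293 PSU

3.3 PSU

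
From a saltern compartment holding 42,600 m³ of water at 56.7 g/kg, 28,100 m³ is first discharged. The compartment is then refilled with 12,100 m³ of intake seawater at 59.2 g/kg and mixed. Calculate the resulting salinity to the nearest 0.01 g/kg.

57.84 g/kg

Remaining after removal: 14,500 m³ at 56.7 g/kg (salt = 822,150)
After addition: salt = 822,150 + 12,100×59.2 = 1,538,470; volume = 26,600 m³
S = 1,538,470 / 26,600 = 57.8372 g/kg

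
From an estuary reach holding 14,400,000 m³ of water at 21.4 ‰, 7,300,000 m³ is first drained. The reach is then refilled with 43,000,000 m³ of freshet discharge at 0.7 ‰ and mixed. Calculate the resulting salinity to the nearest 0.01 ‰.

3.63 ‰

Remaining after removal: 7,100,000 m³ at 21.4 ‰ (salt = 151,940,000)
After addition: salt = 151,940,000 + 43,000,000×0.7 = 182,040,000; volume = 50,100,000 m³
S = 182,040,000 / 50,100,000 = 3.6335 ‰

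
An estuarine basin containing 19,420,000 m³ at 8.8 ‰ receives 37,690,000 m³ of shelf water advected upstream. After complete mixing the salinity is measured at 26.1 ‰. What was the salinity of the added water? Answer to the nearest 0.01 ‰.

Salt balance: 19,420,000×8.8 + 37,690,000×S = 57,110,000×26.1
170,896,000 + 37,690,000·S = 1,490,571,000
S = (1,490,571,000 − 170,896,000) / 37,690,000 = 35.0139 ‰

35.01 ‰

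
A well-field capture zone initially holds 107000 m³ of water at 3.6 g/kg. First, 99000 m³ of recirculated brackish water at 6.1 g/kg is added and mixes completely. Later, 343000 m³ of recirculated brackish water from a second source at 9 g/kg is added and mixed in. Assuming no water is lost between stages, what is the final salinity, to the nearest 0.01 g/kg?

7.42 g/kg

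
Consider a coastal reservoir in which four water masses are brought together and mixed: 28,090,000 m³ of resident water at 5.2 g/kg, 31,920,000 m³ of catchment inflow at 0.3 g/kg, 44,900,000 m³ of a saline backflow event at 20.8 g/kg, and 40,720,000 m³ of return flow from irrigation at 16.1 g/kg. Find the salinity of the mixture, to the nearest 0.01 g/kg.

Weighted by volume,
salt = 28,090,000×5.2 + 31,920,000×0.3 + 44,900,000×20.8 + 40,720,000×16.1 = 146,068,000 + 9,576,000 + 933,920,000 + 655,592,000 = 1,745,156,000
volume = 28,090,000 + 31,920,000 + 44,900,000 + 40,720,000 = 145,630,000 m³
S = 1,745,156,000 / 145,630,000 = 11.9835 g/kg

11.98 g/kg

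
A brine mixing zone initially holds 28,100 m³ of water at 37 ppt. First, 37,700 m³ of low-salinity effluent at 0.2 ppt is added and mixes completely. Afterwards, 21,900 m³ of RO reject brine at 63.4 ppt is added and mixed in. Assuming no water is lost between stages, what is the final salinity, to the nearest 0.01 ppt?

27.77 ppt

By conservation of dissolved salt,
Initial salt = 28,100×37 = 1,039,700
After stage 1: salt = 1,039,700 + 37,700×0.2 = 1,047,240; volume = 65,800 m³; S = 15.916 ppt
After stage 2: salt = 1,047,240 + 21,900×63.4 = 2,435,700; volume = 87,700 m³
S = 2,435,700 / 87,700 = 27.7731 ppt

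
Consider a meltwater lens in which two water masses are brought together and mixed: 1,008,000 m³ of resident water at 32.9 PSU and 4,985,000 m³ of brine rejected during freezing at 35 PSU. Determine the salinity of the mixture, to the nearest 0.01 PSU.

34.65 PSU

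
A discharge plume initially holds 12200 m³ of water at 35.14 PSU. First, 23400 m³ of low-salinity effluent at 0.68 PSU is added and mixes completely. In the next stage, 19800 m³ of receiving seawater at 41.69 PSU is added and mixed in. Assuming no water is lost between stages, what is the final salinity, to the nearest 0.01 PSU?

22.93 PSU

By conservation of dissolved salt,
Initial salt = 12,200×35.14 = 428,708
After stage 1: salt = 428,708 + 23,400×0.68 = 444,620; volume = 35,600 m³; S = 12.489 PSU
After stage 2: salt = 444,620 + 19,800×41.69 = 1,270,082; volume = 55,400 m³
S = 1,270,082 / 55,400 = 22.9257 PSU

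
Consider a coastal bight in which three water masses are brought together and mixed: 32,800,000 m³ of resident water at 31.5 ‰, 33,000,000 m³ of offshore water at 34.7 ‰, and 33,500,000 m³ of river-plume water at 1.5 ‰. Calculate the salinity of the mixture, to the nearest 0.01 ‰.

22.44 ‰

Weighted by volume,
salt = 32,800,000×31.5 + 33,000,000×34.7 + 33,500,000×1.5 = 1,033,200,000 + 1,145,100,000 + 50,250,000 = 2,228,550,000
volume = 32,800,000 + 33,000,000 + 33,500,000 = 99,300,000 m³
S = 2,228,550,000 / 99,300,000 = 22.4426 ‰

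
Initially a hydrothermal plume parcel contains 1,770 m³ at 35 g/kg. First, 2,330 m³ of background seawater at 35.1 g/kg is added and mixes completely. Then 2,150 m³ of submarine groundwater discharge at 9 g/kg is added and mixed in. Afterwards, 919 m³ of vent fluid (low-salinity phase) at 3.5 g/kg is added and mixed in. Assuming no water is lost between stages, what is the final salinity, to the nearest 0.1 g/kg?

23.2 g/kg

Total salt / total volume:
Initial salt = 1,770×35 = 61,950
After stage 1: salt = 61,950 + 2,330×35.1 = 143,733; volume = 4,100 m³; S = 35.057 g/kg
After stage 2: salt = 143,733 + 2,150×9 = 163,083; volume = 6,250 m³; S = 26.093 g/kg
After stage 3: salt = 163,083 + 919×3.5 = 166,299.5; volume = 7,169 m³
S = 166,299.5 / 7,169 = 23.197 g/kg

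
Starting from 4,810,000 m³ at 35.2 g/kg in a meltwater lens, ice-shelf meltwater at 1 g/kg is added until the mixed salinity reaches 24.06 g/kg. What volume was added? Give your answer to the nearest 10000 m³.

Salt balance: 4,810,000×35.2 + V×1 = (4,810,000+V)×24.06
169,312,000 + 1V = 115,728,600 + 24.06V
53,583,400 = 23.06V
V = 2,323,651.34 m³

2320000 m³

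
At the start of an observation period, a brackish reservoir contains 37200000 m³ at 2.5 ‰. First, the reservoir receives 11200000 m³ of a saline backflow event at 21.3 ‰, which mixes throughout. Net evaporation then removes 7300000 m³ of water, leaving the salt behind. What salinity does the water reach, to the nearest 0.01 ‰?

8.07 ‰

After mixing: salt = 37,200,000×2.5 + 11,200,000×21.3 = 331,560,000; volume = 48,400,000 m³
After evaporation: salt unchanged = 331,560,000; volume = 48,400,000 − 7,300,000 = 41,100,000 m³
S = 331,560,000 / 41,100,000 = 8.0672 ‰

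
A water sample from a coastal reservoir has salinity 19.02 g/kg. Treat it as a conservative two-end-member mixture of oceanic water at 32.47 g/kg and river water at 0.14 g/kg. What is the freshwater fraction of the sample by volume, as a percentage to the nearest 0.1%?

41.6%

Let f be the freshwater fraction. Salt balance per unit volume:
f×0.14 + (1−f)×32.47 = 19.02
f = (32.47 − 19.02) / (32.47 − 0.14) = 13.45/32.33 = 0.416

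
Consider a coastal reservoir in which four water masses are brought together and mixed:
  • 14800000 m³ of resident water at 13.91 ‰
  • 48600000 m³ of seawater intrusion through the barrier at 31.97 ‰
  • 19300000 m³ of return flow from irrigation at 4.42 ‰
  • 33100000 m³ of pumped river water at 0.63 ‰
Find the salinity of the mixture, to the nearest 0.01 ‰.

16.11 ‰

Weighted by volume,
salt = 14,800,000×13.91 + 48,600,000×31.97 + 19,300,000×4.42 + 33,100,000×0.63 = 205,868,000 + 1,553,742,000 + 85,306,000 + 20,853,000 = 1,865,769,000
volume = 14,800,000 + 48,600,000 + 19,300,000 + 33,100,000 = 115,800,000 m³
S = 1,865,769,000 / 115,800,000 = 16.112 ‰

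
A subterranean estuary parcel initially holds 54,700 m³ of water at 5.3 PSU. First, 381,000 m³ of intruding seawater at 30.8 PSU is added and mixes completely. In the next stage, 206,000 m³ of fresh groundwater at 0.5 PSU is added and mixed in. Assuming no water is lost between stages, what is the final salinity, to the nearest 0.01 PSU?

Weighted by volume,
Initial salt = 54,700×5.3 = 289,910
After stage 1: salt = 289,910 + 381,000×30.8 = 12,024,710; volume = 435,700 m³; S = 27.599 PSU
After stage 2: salt = 12,024,710 + 206,000×0.5 = 12,127,710; volume = 641,700 m³
S = 12,127,710 / 641,700 = 18.8993 PSU

18.90 PSU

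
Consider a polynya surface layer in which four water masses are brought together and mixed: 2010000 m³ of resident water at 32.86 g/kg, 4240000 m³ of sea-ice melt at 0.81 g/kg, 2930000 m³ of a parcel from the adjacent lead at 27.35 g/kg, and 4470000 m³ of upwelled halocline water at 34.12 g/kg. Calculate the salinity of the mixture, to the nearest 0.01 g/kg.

22.13 g/kg

Conserving salt mass:
salt = 2,010,000×32.86 + 4,240,000×0.81 + 2,930,000×27.35 + 4,470,000×34.12 = 66,048,600 + 3,434,400 + 80,135,500 + 152,516,400 = 302,134,900
volume = 2,010,000 + 4,240,000 + 2,930,000 + 4,470,000 = 13,650,000 m³
S = 302,134,900 / 13,650,000 = 22.1344 g/kg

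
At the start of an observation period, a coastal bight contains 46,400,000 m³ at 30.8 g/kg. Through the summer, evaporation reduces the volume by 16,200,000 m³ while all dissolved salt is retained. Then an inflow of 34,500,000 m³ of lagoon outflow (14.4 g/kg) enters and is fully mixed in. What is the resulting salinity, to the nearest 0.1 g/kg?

29.8 g/kg

After evaporation: salt = 46,400,000×30.8 = 1,429,120,000; volume = 46,400,000 − 16,200,000 = 30,200,000 m³
After mixing: salt = 1,429,120,000 + 34,500,000×14.4 = 1,925,920,000; volume = 30,200,000 + 34,500,000 = 64,700,000 m³
S = 1,925,920,000 / 64,700,000 = 29.7669 g/kg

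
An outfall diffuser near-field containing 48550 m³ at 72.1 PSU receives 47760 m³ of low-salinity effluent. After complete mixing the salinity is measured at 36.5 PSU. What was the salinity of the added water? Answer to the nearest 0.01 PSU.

Salt balance: 48,550×72.1 + 47,760×S = 96,310×36.5
3,500,455 + 47,760·S = 3,515,315
S = (3,515,315 − 3,500,455) / 47,760 = 0.3111 PSU

0.31 PSU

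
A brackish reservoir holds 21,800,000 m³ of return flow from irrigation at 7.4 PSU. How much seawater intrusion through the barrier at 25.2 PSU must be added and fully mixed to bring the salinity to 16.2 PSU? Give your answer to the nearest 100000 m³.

Salt balance: 21,800,000×7.4 + V×25.2 = (21,800,000+V)×16.2
161,320,000 + 25.2V = 353,160,000 + 16.2V
191,840,000 = 9V
V = 21,315,555.56 m³

21300000 m³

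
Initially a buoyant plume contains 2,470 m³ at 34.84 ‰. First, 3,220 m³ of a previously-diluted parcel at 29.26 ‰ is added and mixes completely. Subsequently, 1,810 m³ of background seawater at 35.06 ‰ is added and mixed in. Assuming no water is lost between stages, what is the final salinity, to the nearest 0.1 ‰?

Weighted by volume,
Initial salt = 2,470×34.84 = 86,054.8
After stage 1: salt = 86,054.8 + 3,220×29.26 = 180,272; volume = 5,690 m³; S = 31.682 ‰
After stage 2: salt = 180,272 + 1,810×35.06 = 243,730.6; volume = 7,500 m³
S = 243,730.6 / 7,500 = 32.4974 ‰

32.5 ‰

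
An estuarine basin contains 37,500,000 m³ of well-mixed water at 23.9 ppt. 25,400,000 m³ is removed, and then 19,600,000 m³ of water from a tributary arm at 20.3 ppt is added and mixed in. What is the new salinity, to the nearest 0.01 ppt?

Remaining after removal: 12,100,000 m³ at 23.9 ppt (salt = 289,190,000)
After addition: salt = 289,190,000 + 19,600,000×20.3 = 687,070,000; volume = 31,700,000 m³
S = 687,070,000 / 31,700,000 = 21.6741 ppt

21.67 ppt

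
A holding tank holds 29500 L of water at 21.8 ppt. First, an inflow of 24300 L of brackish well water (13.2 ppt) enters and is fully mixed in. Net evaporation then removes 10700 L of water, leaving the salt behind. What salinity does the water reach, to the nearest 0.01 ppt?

22.36 ppt

After mixing: salt = 29,500×21.8 + 24,300×13.2 = 963,860; volume = 53,800 L
After evaporation: salt unchanged = 963,860; volume = 53,800 − 10,700 = 43,100 L
S = 963,860 / 43,100 = 22.3633 ppt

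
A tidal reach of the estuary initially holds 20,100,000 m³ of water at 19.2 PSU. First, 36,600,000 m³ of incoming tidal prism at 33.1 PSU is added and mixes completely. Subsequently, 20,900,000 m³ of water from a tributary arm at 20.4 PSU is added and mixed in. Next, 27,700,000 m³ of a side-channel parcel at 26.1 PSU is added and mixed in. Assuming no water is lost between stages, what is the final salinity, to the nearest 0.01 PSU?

26.08 PSU

By conservation of dissolved salt,
Initial salt = 20,100,000×19.2 = 385,920,000
After stage 1: salt = 385,920,000 + 36,600,000×33.1 = 1,597,380,000; volume = 56,700,000 m³; S = 28.172 PSU
After stage 2: salt = 1,597,380,000 + 20,900,000×20.4 = 2,023,740,000; volume = 77,600,000 m³; S = 26.079 PSU
After stage 3: salt = 2,023,740,000 + 27,700,000×26.1 = 2,746,710,000; volume = 105,300,000 m³
S = 2,746,710,000 / 105,300,000 = 26.0846 PSU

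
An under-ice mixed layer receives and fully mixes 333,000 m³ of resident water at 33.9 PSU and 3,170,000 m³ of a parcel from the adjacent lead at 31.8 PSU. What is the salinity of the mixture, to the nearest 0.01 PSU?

32.00 PSU

Mass of salt is conserved:
salt = 333,000×33.9 + 3,170,000×31.8 = 11,288,700 + 100,806,000 = 112,094,700
volume = 333,000 + 3,170,000 = 3,503,000 m³
S = 112,094,700 / 3,503,000 = 31.9996 PSU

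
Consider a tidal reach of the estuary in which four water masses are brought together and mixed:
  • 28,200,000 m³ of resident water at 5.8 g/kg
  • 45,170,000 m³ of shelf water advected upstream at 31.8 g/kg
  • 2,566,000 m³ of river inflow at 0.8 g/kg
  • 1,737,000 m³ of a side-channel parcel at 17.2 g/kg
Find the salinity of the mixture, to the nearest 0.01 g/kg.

21.01 g/kg

By conservation of dissolved salt,
salt = 28,200,000×5.8 + 45,170,000×31.8 + 2,566,000×0.8 + 1,737,000×17.2 = 163,560,000 + 1,436,406,000 + 2,052,800 + 29,876,400 = 1,631,895,200
volume = 28,200,000 + 45,170,000 + 2,566,000 + 1,737,000 = 77,673,000 m³
S = 1,631,895,200 / 77,673,000 = 21.0098 g/kg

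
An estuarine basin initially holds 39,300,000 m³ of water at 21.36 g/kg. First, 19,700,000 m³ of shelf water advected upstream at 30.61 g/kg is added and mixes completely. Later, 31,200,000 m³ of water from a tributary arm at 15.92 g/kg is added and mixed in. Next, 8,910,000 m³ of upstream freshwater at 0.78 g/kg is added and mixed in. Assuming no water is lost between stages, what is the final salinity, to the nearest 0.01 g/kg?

Weighted by volume,
Initial salt = 39,300,000×21.36 = 839,448,000
After stage 1: salt = 839,448,000 + 19,700,000×30.61 = 1,442,465,000; volume = 59,000,000 m³; S = 24.449 g/kg
After stage 2: salt = 1,442,465,000 + 31,200,000×15.92 = 1,939,169,000; volume = 90,200,000 m³; S = 21.499 g/kg
After stage 3: salt = 1,939,169,000 + 8,910,000×0.78 = 1,946,118,800; volume = 99,110,000 m³
S = 1,946,118,800 / 99,110,000 = 19.6359 g/kg

19.64 g/kg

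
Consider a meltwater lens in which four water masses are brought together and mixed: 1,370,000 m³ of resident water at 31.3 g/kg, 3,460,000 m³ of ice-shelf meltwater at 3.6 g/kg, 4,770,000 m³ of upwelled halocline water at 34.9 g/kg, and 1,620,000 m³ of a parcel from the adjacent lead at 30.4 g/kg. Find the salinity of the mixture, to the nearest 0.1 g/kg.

24.2 g/kg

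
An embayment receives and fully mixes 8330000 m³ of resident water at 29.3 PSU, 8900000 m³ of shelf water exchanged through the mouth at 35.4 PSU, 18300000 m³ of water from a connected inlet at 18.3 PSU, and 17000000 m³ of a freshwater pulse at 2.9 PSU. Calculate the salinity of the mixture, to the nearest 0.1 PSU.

18.0 PSU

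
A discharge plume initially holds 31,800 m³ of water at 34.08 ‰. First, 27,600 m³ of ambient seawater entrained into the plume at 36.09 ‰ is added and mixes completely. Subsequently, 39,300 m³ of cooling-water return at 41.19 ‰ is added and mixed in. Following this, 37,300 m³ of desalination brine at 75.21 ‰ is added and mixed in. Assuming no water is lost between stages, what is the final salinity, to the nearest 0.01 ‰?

Conserving salt mass:
Initial salt = 31,800×34.08 = 1,083,744
After stage 1: salt = 1,083,744 + 27,600×36.09 = 2,079,828; volume = 59,400 m³; S = 35.014 ‰
After stage 2: salt = 2,079,828 + 39,300×41.19 = 3,698,595; volume = 98,700 m³; S = 37.473 ‰
After stage 3: salt = 3,698,595 + 37,300×75.21 = 6,503,928; volume = 136,000 m³
S = 6,503,928 / 136,000 = 47.823 ‰

47.82 ‰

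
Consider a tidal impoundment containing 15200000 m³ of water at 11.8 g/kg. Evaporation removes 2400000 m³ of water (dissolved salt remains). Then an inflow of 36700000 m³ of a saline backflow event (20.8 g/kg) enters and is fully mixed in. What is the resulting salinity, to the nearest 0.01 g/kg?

After evaporation: salt = 15,200,000×11.8 = 179,360,000; volume = 15,200,000 − 2,400,000 = 12,800,000 m³
After mixing: salt = 179,360,000 + 36,700,000×20.8 = 942,720,000; volume = 12,800,000 + 36,700,000 = 49,500,000 m³
S = 942,720,000 / 49,500,000 = 19.0448 g/kg

19.04 g/kg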